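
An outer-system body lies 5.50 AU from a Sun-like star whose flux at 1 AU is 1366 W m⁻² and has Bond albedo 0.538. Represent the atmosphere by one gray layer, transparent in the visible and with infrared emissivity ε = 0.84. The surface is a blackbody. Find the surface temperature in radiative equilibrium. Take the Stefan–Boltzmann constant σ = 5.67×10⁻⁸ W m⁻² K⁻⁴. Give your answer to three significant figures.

Flux at the orbit: S = 1366/(5.50)² = 45.16 W m⁻².
The planet radiates to space at T_e = [S(1−α)/(4σ)]^(1/4) = 97.93 K.
Surface balance with a leaky layer gives σT_s⁴ = σT_e⁴·2/(2−ε), so T_s = T_e·[2/(2−0.84)]^(1/4) = 112.2 K.

112 kelvin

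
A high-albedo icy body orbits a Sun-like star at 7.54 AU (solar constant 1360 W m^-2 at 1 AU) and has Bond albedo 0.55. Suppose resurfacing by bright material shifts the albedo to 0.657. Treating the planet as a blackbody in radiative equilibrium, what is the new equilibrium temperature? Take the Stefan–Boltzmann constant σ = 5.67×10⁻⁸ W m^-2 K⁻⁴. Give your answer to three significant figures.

By the inverse-square law, S = 1360/7.54² = 23.92 W m^-2.
T₂ = [S(1−α₂)/(4σ)]^(1/4) = [23.92·0.343/(4σ)]^(1/4) = 77.56 K.

77.6 K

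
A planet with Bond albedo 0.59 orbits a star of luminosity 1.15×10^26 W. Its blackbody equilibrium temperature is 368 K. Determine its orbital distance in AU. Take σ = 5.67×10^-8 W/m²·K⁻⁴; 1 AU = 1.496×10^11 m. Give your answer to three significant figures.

0.201 AU

Required flux: S = 4σT⁴/(1−α) = 10140 W/m².
S = L/(4πd²) → d = √(L/4πS) = √(1.15×10^26/(4π·10140)) = 3.003×10^10 m = 0.2008 AU.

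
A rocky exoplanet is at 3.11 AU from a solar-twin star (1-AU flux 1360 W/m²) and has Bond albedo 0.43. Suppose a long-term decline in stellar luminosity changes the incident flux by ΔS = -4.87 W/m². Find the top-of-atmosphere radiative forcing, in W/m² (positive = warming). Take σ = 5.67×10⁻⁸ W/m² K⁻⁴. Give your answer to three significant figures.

-0.694 W/m²

By the inverse-square law, S = 1360/3.11² = 140.6 W/m².
TOA radiative forcing: ΔF = (1−α)ΔS/4 = 0.57·(-4.87)/4 = -0.6940 W/m².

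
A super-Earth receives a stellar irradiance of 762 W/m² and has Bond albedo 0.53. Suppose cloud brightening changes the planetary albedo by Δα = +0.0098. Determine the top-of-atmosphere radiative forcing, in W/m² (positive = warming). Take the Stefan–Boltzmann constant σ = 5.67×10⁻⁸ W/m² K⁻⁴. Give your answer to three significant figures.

The change in absorbed flux is Δ[S(1−α)/4] = −SΔα/4 = -1.867 W/m².

-1.87 W/m²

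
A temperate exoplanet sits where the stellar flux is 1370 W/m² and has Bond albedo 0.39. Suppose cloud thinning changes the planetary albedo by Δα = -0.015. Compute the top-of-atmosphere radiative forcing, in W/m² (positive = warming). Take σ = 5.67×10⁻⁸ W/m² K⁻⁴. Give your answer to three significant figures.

The change in absorbed flux is Δ[S(1−α)/4] = −SΔα/4 = 5.138 W/m².

5.14 W/m²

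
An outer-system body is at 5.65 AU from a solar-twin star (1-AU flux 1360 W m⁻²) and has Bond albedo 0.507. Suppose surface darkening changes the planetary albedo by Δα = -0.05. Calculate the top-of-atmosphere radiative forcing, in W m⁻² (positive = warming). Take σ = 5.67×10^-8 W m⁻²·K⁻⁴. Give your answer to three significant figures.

By the inverse-square law, S = 1360/5.65² = 42.60 W m⁻².
The change in absorbed flux is Δ[S(1−α)/4] = −SΔα/4 = 0.5325 W m⁻².

0.533 W m⁻²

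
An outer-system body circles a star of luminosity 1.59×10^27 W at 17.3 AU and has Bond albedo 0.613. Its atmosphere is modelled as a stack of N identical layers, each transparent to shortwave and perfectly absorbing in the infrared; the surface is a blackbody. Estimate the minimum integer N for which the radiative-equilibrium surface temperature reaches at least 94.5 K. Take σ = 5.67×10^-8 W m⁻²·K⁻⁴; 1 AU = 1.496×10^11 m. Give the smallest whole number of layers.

Orbital distance: d = 17.3 AU = 2.588×10^12 m.
Flux at the orbit: S = L/(4πd²) = 1.59×10^27/(4π·(2.59×10^12)²) = 18.89 W m⁻².
The effective emission temperature is T_e = [S(1−α)/(4σ)]^¼ = 75.35 K.
Need (N+1)T_e⁴ ≥ T_s⁴, i.e. N+1 ≥ (94.5/75.35)⁴ = 2.474.
So N ≥ 1.474; the smallest integer is N = 2.

2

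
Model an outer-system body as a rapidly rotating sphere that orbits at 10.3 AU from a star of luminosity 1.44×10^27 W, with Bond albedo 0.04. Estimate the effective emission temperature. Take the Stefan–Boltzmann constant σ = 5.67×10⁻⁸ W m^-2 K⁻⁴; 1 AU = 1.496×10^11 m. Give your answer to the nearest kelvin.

d = 10.3 × 1.496×10^11 m = 1.541×10^12 m.
S = L/(4πd²) = 48.26 W m^-2.
Averaging over the sphere, the absorbed flux is S(1−α)/4 = 11.58 W m^-2.
In equilibrium σT⁴ equals this, so T = 119.6 K.

120 kelvin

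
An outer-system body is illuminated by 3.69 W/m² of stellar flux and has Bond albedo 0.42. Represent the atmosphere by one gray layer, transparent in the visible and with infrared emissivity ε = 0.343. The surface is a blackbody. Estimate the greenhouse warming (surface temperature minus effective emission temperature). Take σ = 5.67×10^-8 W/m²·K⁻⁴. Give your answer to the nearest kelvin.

3 K

At the top of the atmosphere, σT_e⁴ = S(1−α)/4 = 0.5351 W/m², giving T_e = 55.42 K.
Surface balance with a leaky layer gives σT_s⁴ = σT_e⁴·2/(2−ε), so T_s = T_e·[2/(2−0.343)]^(1/4) = 58.09 K.
Greenhouse warming: T_s − T_e = 2.669 K.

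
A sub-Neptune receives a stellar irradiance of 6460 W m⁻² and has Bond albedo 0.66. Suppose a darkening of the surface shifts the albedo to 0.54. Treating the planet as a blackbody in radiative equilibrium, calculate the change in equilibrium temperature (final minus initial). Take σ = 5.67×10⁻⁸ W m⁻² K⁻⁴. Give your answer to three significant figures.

Initial: T₁ = [S(1−0.66)/(4σ)]^(1/4) = 313.7 K.
With α = 0.54, T₂ = 338.3 K.
Change: 338.3 − 313.7 = 24.63 K.

24.6 K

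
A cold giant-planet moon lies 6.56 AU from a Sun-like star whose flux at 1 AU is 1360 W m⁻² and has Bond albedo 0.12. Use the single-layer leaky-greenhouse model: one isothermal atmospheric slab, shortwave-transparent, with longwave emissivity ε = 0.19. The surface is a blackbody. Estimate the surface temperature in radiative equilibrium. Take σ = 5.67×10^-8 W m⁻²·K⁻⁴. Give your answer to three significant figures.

108 K

Irradiance scales as 1/d², so S = 1360 W m⁻² × (1/6.56)² = 31.60 W m⁻².
Effective emission temperature (TOA balance): σT_e⁴ = S(1−α)/4 = 6.953 W m⁻² → T_e = 105.2 K.
For a single slab of emissivity ε, T_s⁴ = 2T_e⁴/(2−ε); thus T_s = 105.2·(1.105)^(1/4) = 107.9 K.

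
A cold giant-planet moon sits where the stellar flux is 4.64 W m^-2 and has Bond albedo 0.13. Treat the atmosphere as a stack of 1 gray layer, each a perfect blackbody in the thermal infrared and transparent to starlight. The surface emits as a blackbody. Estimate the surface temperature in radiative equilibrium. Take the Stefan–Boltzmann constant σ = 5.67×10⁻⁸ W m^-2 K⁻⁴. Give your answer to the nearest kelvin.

77 K

The effective emission temperature is T_e = [S(1−α)/(4σ)]^¼ = 64.95 K.
With N = 1 opaque layers, T_s = (N+1)^(1/4)·T_e = 2^(1/4)·64.95 = 77.24 K.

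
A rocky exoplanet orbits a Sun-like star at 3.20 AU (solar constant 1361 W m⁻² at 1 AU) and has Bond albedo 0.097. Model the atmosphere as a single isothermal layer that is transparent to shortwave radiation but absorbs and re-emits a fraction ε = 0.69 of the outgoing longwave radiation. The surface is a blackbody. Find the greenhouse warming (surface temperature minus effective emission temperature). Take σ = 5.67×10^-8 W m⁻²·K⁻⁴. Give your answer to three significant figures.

Irradiance scales as 1/d², so S = 1361 W m⁻² × (1/3.20)² = 132.9 W m⁻².
At the top of the atmosphere, σT_e⁴ = S(1−α)/4 = 30.00 W m⁻², giving T_e = 151.7 K.
The surface balance (absorbed SW + ε·downward IR = σT_s⁴) with T_a⁴ = T_s⁴/2 reduces to T_s = T_e·[2/(2−ε)]^¼ = 168.6 K.
T_s − T_e = 168.6 − 151.7 = 16.92 K.

16.9 kelvin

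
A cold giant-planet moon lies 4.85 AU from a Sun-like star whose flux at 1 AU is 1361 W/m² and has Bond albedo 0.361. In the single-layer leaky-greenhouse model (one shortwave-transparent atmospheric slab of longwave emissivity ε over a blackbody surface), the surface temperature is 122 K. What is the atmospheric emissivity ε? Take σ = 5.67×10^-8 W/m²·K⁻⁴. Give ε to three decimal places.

By the inverse-square law, S = 1361/4.85² = 57.86 W/m².
First, T_e = [57.86·(1−0.361)/(4σ)]^(1/4) = 113.0 K.
Since (2−ε)/2 = (T_e/T_s)⁴ = 0.7359, ε = 0.5283.

0.528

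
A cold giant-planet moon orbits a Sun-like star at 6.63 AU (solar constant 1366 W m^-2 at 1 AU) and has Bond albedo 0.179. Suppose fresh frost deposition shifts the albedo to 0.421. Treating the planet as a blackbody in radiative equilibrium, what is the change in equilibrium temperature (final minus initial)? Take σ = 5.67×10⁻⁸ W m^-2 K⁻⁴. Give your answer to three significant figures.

-8.61 K

By the inverse-square law, S = 1366/6.63² = 31.08 W m^-2.
Initial: T₁ = [S(1−0.179)/(4σ)]^(1/4) = 103.0 K.
With α = 0.421, T₂ = 94.38 K.
Change: 94.38 − 103.0 = -8.610 K.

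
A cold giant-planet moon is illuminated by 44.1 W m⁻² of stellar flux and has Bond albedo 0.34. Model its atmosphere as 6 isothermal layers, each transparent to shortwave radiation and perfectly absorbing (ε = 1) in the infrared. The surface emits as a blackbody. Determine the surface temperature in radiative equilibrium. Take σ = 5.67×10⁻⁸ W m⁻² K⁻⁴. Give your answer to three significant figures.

OLR = S(1−α)/4 = 7.276 W m⁻²; the top layer radiates at T_e = 106.4 K.
With N = 6 opaque layers, T_s = (N+1)^(1/4)·T_e = 7^(1/4)·106.4 = 173.1 K.

173 K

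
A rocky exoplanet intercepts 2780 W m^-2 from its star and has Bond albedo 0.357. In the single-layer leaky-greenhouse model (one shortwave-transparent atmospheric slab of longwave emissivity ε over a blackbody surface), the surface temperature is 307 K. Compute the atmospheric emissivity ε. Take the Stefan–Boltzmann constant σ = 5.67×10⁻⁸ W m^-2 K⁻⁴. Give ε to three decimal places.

First, T_e = [2780·(1−0.357)/(4σ)]^(1/4) = 298.0 K.
T_s⁴ = T_e⁴·2/(2−ε) → ε = 2 − 2(T_e/T_s)⁴ = 2 − 2·(298.0/307)⁴ = 0.2254.

0.225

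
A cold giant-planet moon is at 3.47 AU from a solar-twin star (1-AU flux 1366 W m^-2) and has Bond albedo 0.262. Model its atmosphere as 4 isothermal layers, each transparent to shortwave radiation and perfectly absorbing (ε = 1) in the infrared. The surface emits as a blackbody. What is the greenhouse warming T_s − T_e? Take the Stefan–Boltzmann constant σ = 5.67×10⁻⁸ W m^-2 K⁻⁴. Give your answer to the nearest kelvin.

By the inverse-square law, S = 1366/3.47² = 113.4 W m^-2.
Top-of-atmosphere balance: σT_e⁴ = S(1−α)/4 = 20.93 W m^-2 → T_e = 138.6 K.
Surface: T_s = (5)^¼·T_e = 207.3 K.
So the greenhouse effect raises the surface by 207.3 − 138.6 = 68.66 K.

69 K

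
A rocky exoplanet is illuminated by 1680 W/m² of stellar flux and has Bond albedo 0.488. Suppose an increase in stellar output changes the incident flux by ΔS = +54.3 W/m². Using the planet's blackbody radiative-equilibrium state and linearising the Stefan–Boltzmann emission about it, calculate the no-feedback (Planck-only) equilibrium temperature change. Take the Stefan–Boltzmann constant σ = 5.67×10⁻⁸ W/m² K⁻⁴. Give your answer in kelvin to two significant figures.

2.0 K

The baseline emission temperature is T_e = 248.2 K.
Only a fraction (1−α) is absorbed and it's spread over 4πR², so ΔF = (1−α)ΔS/4 = 6.950 W/m².
The Planck feedback parameter is 4σT_e³ = 3.466 W/m²/K.
ΔT₀ = ΔF/λ_P = 6.950/3.466 = 2.01 K.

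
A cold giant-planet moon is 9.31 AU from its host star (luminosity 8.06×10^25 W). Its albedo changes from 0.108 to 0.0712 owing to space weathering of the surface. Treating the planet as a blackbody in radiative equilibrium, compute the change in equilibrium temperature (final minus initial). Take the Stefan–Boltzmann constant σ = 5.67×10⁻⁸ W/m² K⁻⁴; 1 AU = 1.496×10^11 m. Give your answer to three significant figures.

d = 9.31 × 1.496×10^11 m = 1.393×10^12 m.
S = L/(4πd²) = 3.306 W/m².
Before: T₁ = [3.306·0.892/(4σ)]^(1/4) = 60.05 K.
After:  T₂ = [3.306·0.929/(4σ)]^(1/4) = 60.66 K.
ΔT = T₂ − T₁ = 0.6100 K.

0.610 K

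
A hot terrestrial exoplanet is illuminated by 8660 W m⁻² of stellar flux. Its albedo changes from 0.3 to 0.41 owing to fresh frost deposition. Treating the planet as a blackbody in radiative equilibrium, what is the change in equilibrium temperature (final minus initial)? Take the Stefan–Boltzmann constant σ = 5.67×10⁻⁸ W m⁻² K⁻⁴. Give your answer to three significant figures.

With α = 0.3, T₁ = 404.3 K.
With α = 0.41, T₂ = 387.4 K.
Change: 387.4 − 404.3 = -16.92 K.

-16.9 K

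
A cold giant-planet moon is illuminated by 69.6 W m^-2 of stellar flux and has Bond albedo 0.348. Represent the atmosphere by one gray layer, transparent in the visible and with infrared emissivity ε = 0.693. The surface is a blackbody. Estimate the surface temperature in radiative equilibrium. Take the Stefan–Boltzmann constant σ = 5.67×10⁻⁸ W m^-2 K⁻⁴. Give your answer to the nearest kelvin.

132 kelvin

Effective emission temperature (TOA balance): σT_e⁴ = S(1−α)/4 = 11.34 W m^-2 → T_e = 118.9 K.
For a single slab of emissivity ε, T_s⁴ = 2T_e⁴/(2−ε); thus T_s = 118.9·(1.53)^(1/4) = 132.3 K.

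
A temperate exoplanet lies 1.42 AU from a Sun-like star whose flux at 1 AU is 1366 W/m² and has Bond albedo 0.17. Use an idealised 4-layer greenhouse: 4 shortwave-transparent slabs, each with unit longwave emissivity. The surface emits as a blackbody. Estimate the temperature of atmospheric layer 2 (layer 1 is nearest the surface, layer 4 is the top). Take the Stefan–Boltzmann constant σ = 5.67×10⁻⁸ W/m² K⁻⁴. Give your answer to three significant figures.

294 K

By the inverse-square law, S = 1366/1.42² = 677.4 W/m².
The effective emission temperature is T_e = [S(1−α)/(4σ)]^¼ = 223.1 K.
In the N-layer model, layer k (counted from the surface) has T_k = (N+1−k)^(1/4)·T_e.
T_2 = (3)^(1/4)·223.1 = 293.7 K.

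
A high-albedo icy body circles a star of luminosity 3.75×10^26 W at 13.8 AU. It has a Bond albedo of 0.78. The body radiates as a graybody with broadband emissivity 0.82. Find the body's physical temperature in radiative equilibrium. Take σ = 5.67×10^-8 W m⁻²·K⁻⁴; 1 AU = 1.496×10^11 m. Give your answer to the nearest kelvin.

54 K

d = 13.8 × 1.496×10^11 m = 2.064×10^12 m.
S = L/(4πd²) = 7.002 W m⁻².
The planet absorbs (1−α)S over its disc πR² and re-emits over 4πR², so the mean absorbed flux is (1−0.78)·7.002/4 = 0.3851 W m⁻².
Equating to εσT⁴ with ε = 0.82: T = (0.3851/0.82σ)^(1/4) = 53.65 K.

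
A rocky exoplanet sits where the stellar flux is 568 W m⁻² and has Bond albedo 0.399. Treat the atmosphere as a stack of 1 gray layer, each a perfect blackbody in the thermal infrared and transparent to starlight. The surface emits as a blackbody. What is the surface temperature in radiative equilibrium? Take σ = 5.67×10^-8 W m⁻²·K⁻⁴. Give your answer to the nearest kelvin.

234 kelvin

Top-of-atmosphere balance: σT_e⁴ = S(1−α)/4 = 85.34 W m⁻² → T_e = 197.0 K.
With N = 1 opaque layers, T_s = (N+1)^(1/4)·T_e = 2^(1/4)·197.0 = 234.2 K.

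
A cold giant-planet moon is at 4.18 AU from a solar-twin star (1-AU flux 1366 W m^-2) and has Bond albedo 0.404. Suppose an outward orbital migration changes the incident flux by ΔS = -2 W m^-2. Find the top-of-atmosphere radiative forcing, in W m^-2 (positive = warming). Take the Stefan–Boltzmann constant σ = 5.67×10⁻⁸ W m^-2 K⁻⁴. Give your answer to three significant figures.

Flux at the orbit: S = 1366/(4.18)² = 78.18 W m^-2.
TOA radiative forcing: ΔF = (1−α)ΔS/4 = 0.596·(-2)/4 = -0.2980 W m^-2.

-0.298 W m^-2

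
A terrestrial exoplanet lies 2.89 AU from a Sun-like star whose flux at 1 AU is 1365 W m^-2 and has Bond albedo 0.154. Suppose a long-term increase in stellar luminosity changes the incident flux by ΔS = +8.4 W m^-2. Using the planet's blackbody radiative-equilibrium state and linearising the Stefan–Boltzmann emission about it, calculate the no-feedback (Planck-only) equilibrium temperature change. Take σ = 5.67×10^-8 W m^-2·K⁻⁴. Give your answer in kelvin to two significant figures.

2.0 kelvin

Irradiance scales as 1/d², so S = 1365 W m^-2 × (1/2.89)² = 163.4 W m^-2.
Reference equilibrium: T_e = [S(1−α)/(4σ)]^(1/4) = 157.1 K.
TOA radiative forcing: ΔF = (1−α)ΔS/4 = 0.846·(+8.4)/4 = 1.777 W m^-2.
Planck response: λ_P = 4σT_e³ = 4·5.67×10⁻⁸·(157.1)³ = 0.8799 W m^-2/K.
ΔT₀ = ΔF/λ_P = 1.777/0.8799 = 2.02 K.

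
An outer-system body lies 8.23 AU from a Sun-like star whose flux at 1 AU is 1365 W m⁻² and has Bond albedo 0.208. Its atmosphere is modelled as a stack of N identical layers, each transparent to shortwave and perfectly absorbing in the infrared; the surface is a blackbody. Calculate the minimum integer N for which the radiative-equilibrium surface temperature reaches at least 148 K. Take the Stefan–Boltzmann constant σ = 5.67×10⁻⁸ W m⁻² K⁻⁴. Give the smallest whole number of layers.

6

By the inverse-square law, S = 1365/8.23² = 20.15 W m⁻².
The effective emission temperature is T_e = [S(1−α)/(4σ)]^¼ = 91.59 K.
Need (N+1)T_e⁴ ≥ T_s⁴, i.e. N+1 ≥ (148/91.59)⁴ = 6.818.
Rounding up, N = 6.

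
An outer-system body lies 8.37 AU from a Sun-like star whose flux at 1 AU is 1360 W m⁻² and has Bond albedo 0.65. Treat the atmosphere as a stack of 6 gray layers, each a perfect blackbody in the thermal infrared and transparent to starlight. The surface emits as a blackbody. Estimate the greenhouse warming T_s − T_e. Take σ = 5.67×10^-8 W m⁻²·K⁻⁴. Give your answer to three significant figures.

46.4 K

Irradiance scales as 1/d², so S = 1360 W m⁻² × (1/8.37)² = 19.41 W m⁻².
Top-of-atmosphere balance: σT_e⁴ = S(1−α)/4 = 1.699 W m⁻² → T_e = 73.98 K.
Surface: T_s = (7)^¼·T_e = 120.3 K.
So the greenhouse effect raises the surface by 120.3 − 73.98 = 46.36 K.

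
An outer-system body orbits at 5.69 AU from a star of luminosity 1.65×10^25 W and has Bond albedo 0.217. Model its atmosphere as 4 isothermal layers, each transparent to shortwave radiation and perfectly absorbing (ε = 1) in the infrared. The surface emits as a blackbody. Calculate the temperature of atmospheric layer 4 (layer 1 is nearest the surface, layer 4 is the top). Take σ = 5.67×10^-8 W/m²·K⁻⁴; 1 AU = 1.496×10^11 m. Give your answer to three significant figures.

d = 5.69 × 1.496×10^11 m = 8.512×10^11 m.
S = L/(4πd²) = 1.812 W/m².
The effective emission temperature is T_e = [S(1−α)/(4σ)]^¼ = 50.01 K.
In the N-layer model, layer k (counted from the surface) has T_k = (N+1−k)^(1/4)·T_e.
With k = 4: T_4 = (4+1−4)^¼·50.01 K = 50.01 K.

50.0 K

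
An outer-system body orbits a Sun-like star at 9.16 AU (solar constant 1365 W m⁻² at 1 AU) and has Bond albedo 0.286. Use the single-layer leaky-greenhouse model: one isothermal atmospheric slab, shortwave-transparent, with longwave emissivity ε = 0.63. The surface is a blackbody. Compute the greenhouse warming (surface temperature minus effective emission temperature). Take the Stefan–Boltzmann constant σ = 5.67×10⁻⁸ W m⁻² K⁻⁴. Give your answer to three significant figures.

8.39 K

Flux at the orbit: S = 1365/(9.16)² = 16.27 W m⁻².
Effective emission temperature (TOA balance): σT_e⁴ = S(1−α)/4 = 2.904 W m⁻² → T_e = 84.60 K.
For a single slab of emissivity ε, T_s⁴ = 2T_e⁴/(2−ε); thus T_s = 84.60·(1.46)^(1/4) = 92.99 K.
T_s − T_e = 92.99 − 84.60 = 8.392 K.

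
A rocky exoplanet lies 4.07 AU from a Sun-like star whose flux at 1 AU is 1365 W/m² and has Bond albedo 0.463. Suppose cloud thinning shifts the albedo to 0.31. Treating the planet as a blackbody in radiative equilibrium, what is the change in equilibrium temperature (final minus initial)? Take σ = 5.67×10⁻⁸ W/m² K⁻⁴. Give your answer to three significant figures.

7.64 K

Flux at the orbit: S = 1365/(4.07)² = 82.40 W/m².
With α = 0.463, T₁ = 118.2 K.
With α = 0.31, T₂ = 125.8 K.
ΔT = T₂ − T₁ = 7.644 K.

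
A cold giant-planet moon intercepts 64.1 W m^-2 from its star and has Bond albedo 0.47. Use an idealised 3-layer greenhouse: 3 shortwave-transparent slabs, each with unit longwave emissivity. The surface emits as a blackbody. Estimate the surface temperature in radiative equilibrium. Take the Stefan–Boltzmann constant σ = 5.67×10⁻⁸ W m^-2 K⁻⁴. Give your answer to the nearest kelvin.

OLR = S(1−α)/4 = 8.493 W m^-2; the top layer radiates at T_e = 110.6 K.
For an N-layer opaque stack, T_s⁴ = (N+1)T_e⁴, hence T_s = (4)^(1/4)×110.6 K = 156.5 K.

156 K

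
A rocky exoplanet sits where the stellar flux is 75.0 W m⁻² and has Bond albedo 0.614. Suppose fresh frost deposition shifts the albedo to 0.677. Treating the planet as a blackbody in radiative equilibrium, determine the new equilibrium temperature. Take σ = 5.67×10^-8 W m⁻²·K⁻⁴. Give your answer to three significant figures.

T₂ = [S(1−α₂)/(4σ)]^(1/4) = [75.00·0.323/(4σ)]^(1/4) = 101.7 K.

102 K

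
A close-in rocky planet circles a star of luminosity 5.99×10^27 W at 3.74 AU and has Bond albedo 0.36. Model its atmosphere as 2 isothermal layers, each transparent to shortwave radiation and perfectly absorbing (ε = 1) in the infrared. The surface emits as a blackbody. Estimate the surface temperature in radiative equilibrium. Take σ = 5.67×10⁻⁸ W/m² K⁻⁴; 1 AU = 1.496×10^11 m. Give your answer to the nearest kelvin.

Orbital distance: d = 3.74 AU = 5.595×10^11 m.
S = L/(4πd²) = 1523 W/m².
Top-of-atmosphere balance: σT_e⁴ = S(1−α)/4 = 243.6 W/m² → T_e = 256.0 K.
With N = 2 opaque layers, T_s = (N+1)^(1/4)·T_e = 3^(1/4)·256.0 = 337.0 K.

337 K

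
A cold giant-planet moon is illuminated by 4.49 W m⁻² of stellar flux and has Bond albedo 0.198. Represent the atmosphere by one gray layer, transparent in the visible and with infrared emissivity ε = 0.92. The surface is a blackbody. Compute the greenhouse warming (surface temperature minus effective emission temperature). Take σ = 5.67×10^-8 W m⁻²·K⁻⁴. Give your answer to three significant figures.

The planet radiates to space at T_e = [S(1−α)/(4σ)]^(1/4) = 63.12 K.
The surface balance (absorbed SW + ε·downward IR = σT_s⁴) with T_a⁴ = T_s⁴/2 reduces to T_s = T_e·[2/(2−ε)]^¼ = 73.64 K.
The atmosphere warms the surface by 10.51 K.

10.5 K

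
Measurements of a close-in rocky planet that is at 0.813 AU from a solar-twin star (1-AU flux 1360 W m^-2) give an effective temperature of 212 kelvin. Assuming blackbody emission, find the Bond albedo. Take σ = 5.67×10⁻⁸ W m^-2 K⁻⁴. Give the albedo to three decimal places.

By the inverse-square law, S = 1360/0.813² = 2058 W m^-2.
Rearranging the radiative balance, α = 1 − 4σT⁴/S.
4σT⁴ = 4·5.67×10⁻⁸·(212)⁴ = 458.1 W m^-2.
Hence α = 1 − 458.1/2058 = 0.7773.

0.777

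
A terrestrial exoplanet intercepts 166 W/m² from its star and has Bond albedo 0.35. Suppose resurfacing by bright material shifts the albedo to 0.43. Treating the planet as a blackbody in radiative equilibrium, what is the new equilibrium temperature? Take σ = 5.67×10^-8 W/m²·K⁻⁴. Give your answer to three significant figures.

143 K

T₂ = [S(1−α₂)/(4σ)]^(1/4) = [166.0·0.57/(4σ)]^(1/4) = 142.9 K.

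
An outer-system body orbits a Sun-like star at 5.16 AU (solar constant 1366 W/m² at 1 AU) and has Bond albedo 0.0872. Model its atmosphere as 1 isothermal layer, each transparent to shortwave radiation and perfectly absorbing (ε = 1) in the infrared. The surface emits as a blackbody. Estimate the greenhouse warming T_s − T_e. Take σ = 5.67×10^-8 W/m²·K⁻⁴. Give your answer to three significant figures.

Irradiance scales as 1/d², so S = 1366 W/m² × (1/5.16)² = 51.30 W/m².
OLR = S(1−α)/4 = 11.71 W/m²; the top layer radiates at T_e = 119.9 K.
T_s = (N+1)^(1/4)·T_e = 142.6 K.
So the greenhouse effect raises the surface by 142.6 − 119.9 = 22.68 K.

22.7 K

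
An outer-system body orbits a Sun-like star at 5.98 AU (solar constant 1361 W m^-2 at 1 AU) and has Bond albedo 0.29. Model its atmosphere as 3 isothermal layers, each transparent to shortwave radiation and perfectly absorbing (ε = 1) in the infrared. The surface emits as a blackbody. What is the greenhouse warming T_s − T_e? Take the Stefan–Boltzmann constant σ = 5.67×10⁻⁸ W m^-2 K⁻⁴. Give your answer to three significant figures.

43.3 kelvin

By the inverse-square law, S = 1361/5.98² = 38.06 W m^-2.
The effective emission temperature is T_e = [S(1−α)/(4σ)]^¼ = 104.5 K.
T_s = (N+1)^(1/4)·T_e = 147.8 K.
So the greenhouse effect raises the surface by 147.8 − 104.5 = 43.28 K.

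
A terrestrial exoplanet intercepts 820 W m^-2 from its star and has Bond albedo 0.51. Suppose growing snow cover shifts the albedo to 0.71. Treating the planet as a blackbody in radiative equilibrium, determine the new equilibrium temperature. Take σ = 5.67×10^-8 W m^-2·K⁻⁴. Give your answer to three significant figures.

180 K

With the new albedo, S(1−α₂)/4 = 59.45 W m^-2, so T₂ = 179.9 K.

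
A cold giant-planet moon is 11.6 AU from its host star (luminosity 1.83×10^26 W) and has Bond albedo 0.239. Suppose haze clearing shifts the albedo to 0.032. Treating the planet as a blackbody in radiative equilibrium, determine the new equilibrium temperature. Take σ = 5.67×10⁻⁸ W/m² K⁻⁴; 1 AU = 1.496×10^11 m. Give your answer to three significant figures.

67.4 K

d = 11.6 × 1.496×10^11 m = 1.735×10^12 m.
S = L/(4πd²) = 4.836 W/m².
With the new albedo, S(1−α₂)/4 = 1.170 W/m², so T₂ = 67.40 K.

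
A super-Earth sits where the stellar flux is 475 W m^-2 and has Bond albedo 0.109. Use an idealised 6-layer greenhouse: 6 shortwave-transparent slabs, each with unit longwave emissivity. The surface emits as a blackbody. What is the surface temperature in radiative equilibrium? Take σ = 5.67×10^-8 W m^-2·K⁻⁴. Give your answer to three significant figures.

338 K

OLR = S(1−α)/4 = 105.8 W m^-2; the top layer radiates at T_e = 207.8 K.
With N = 6 opaque layers, T_s = (N+1)^(1/4)·T_e = 7^(1/4)·207.8 = 338.1 K.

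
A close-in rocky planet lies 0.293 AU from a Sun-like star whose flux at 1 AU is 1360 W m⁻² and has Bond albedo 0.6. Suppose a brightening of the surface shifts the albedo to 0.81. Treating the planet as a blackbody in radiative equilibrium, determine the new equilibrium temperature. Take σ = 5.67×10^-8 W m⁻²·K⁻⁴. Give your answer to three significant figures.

Irradiance scales as 1/d², so S = 1360 W m⁻² × (1/0.293)² = 15840 W m⁻².
T₂ = [S(1−α₂)/(4σ)]^(1/4) = [15840·0.19/(4σ)]^(1/4) = 339.4 K.

339 K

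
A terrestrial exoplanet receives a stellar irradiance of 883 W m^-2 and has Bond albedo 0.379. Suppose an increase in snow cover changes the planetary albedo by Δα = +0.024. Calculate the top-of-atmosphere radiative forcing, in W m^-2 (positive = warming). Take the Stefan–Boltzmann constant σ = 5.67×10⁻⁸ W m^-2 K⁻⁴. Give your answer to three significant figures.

ΔF = −(S/4)Δα = −(883.0/4)×(+0.024) = -5.298 W m^-2.

-5.30 W m^-2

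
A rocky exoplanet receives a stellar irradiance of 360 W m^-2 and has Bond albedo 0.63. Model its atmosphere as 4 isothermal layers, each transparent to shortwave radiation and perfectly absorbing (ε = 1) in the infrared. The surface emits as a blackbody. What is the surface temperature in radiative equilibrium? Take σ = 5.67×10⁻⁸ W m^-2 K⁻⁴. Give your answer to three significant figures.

233 K

The effective emission temperature is T_e = [S(1−α)/(4σ)]^¼ = 155.7 K.
With N = 4 opaque layers, T_s = (N+1)^(1/4)·T_e = 5^(1/4)·155.7 = 232.8 K.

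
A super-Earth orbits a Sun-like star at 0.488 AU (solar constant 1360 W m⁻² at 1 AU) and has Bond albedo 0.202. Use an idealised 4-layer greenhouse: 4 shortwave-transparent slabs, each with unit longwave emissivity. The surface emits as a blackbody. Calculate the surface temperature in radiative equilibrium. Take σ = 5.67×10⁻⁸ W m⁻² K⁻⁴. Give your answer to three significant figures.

563 K

Flux at the orbit: S = 1360/(0.488)² = 5711 W m⁻².
The effective emission temperature is T_e = [S(1−α)/(4σ)]^¼ = 376.5 K.
For an N-layer opaque stack, T_s⁴ = (N+1)T_e⁴, hence T_s = (5)^(1/4)×376.5 K = 563.0 K.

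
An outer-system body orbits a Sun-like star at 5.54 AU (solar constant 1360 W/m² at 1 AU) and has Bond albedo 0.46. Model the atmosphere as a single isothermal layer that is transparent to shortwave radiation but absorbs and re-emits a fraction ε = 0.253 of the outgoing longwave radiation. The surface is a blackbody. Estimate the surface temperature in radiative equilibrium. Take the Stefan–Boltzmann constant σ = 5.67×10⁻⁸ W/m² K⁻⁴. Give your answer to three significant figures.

105 kelvin

Flux at the orbit: S = 1360/(5.54)² = 44.31 W/m².
The planet radiates to space at T_e = [S(1−α)/(4σ)]^(1/4) = 101.3 K.
The surface balance (absorbed SW + ε·downward IR = σT_s⁴) with T_a⁴ = T_s⁴/2 reduces to T_s = T_e·[2/(2−ε)]^¼ = 104.8 K.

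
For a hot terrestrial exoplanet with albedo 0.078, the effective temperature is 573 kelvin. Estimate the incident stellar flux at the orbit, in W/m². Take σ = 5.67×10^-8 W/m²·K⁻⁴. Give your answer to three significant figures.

26500 W/m²

Invert the energy balance for S: S = 4σT⁴/(1−α).
σT⁴ = 5.67×10⁻⁸·(573)⁴ = 6112 W/m².
S = 4·6112/0.922 = 26520 W/m².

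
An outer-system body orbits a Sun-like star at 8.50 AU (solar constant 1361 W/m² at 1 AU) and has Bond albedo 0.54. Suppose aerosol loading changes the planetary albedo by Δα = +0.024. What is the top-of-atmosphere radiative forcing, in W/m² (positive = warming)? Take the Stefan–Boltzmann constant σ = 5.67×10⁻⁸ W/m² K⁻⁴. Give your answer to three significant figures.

Irradiance scales as 1/d², so S = 1361 W/m² × (1/8.50)² = 18.84 W/m².
TOA radiative forcing: ΔF = −S·Δα/4 = −18.84·(+0.024)/4 = -0.1130 W/m².

-0.113 W/m²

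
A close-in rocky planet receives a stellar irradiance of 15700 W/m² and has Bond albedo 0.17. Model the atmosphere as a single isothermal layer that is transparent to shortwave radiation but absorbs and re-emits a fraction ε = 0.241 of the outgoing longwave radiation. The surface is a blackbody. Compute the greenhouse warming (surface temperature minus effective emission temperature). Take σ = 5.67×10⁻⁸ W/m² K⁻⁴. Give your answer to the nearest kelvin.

The planet radiates to space at T_e = [S(1−α)/(4σ)]^(1/4) = 489.6 K.
For a single slab of emissivity ε, T_s⁴ = 2T_e⁴/(2−ε); thus T_s = 489.6·(1.137)^(1/4) = 505.6 K.
The atmosphere warms the surface by 15.97 K.

16 K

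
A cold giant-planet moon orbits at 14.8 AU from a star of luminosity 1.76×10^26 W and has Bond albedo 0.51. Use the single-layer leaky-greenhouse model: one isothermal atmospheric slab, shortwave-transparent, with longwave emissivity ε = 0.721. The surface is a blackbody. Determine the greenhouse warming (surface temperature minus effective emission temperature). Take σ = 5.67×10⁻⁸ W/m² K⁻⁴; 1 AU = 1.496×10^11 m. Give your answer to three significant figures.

5.89 kelvin

Orbital distance: d = 14.8 AU = 2.214×10^12 m.
Spreading L over a sphere of radius d: S = 1.76×10^26/(4π·2.21×10^12²) = 2.857 W/m².
The planet radiates to space at T_e = [S(1−α)/(4σ)]^(1/4) = 49.84 K.
The surface balance (absorbed SW + ε·downward IR = σT_s⁴) with T_a⁴ = T_s⁴/2 reduces to T_s = T_e·[2/(2−ε)]^¼ = 55.74 K.
The atmosphere warms the surface by 5.894 K.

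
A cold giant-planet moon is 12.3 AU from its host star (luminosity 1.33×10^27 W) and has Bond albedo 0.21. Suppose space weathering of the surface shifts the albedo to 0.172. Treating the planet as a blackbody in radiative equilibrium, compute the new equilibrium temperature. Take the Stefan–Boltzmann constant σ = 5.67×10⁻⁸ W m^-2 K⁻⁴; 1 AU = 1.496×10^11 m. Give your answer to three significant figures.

d = 12.3 × 1.496×10^11 m = 1.840×10^12 m.
Spreading L over a sphere of radius d: S = 1.33×10^27/(4π·1.84×10^12²) = 31.26 W m^-2.
With the new albedo, S(1−α₂)/4 = 6.471 W m^-2, so T₂ = 103.4 K.

103 K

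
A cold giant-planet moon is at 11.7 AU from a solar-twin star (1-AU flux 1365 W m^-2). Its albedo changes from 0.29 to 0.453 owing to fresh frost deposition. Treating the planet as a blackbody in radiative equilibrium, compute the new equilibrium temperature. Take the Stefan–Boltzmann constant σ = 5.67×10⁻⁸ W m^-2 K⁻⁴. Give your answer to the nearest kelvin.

Flux at the orbit: S = 1365/(11.7)² = 9.972 W m^-2.
New equilibrium: T₂ = [(1−0.453)·9.972/(4σ)]^(1/4) = 70.03 K.

70 K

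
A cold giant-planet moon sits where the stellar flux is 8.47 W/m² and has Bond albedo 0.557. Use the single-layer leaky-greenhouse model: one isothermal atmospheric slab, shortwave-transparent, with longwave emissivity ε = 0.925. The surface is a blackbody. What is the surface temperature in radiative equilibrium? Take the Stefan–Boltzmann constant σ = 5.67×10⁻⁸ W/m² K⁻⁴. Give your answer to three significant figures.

At the top of the atmosphere, σT_e⁴ = S(1−α)/4 = 0.9381 W/m², giving T_e = 63.78 K.
Surface balance with a leaky layer gives σT_s⁴ = σT_e⁴·2/(2−ε), so T_s = T_e·[2/(2−0.925)]^(1/4) = 74.48 K.

74.5 K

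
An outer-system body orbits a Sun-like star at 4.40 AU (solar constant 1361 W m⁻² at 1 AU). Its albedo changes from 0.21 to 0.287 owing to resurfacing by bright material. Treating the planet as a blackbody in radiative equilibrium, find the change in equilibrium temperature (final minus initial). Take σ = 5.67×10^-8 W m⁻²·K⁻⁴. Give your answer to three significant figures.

-3.17 K

By the inverse-square law, S = 1361/4.40² = 70.30 W m⁻².
With α = 0.21, T₁ = 125.1 K.
Final:   T₂ = [S(1−0.287)/(4σ)]^(1/4) = 121.9 K.
Change: 121.9 − 125.1 = -3.166 K.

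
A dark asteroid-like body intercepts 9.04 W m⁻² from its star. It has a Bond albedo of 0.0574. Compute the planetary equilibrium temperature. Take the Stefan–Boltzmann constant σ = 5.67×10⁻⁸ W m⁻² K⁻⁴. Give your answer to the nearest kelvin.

Absorbed flux (global mean): S(1−α)/4 = 9.040·0.943/4 = 2.130 W m⁻².
Balancing against σT⁴: T = (2.130/5.67×10⁻⁸)^(1/4) = 78.29 K.

78 K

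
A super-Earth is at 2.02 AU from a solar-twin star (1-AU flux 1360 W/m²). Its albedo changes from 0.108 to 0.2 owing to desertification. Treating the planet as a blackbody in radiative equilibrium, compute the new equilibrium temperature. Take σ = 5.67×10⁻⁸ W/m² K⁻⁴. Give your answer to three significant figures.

185 kelvin

Flux at the orbit: S = 1360/(2.02)² = 333.3 W/m².
New equilibrium: T₂ = [(1−0.2)·333.3/(4σ)]^(1/4) = 185.2 K.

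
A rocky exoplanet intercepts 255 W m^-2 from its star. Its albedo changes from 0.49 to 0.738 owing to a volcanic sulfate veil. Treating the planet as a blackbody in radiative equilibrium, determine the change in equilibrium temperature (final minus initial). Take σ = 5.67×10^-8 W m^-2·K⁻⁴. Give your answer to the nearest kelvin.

-24 kelvin

With α = 0.49, T₁ = 154.7 K.
Final:   T₂ = [S(1−0.738)/(4σ)]^(1/4) = 131.0 K.
ΔT = T₂ − T₁ = -23.74 K.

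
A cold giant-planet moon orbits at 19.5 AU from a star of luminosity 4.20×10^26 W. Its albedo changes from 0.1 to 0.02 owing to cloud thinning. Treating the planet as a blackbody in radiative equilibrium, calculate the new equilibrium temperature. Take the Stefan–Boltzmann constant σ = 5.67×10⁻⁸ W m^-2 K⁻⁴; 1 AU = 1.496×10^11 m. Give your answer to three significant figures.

64.2 kelvin

Orbital distance: d = 19.5 AU = 2.917×10^12 m.
Flux at the orbit: S = L/(4πd²) = 4.20×10^26/(4π·(2.92×10^12)²) = 3.927 W m^-2.
T₂ = [S(1−α₂)/(4σ)]^(1/4) = [3.927·0.98/(4σ)]^(1/4) = 64.18 K.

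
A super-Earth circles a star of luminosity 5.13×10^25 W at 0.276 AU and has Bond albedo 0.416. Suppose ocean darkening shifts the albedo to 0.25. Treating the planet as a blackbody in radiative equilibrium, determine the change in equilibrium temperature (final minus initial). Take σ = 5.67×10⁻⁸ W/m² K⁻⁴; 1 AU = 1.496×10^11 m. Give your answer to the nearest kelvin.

18 K

Orbital distance: d = 0.276 AU = 4.129×10^10 m.
Spreading L over a sphere of radius d: S = 5.13×10^25/(4π·4.13×10^10²) = 2395 W/m².
Before: T₁ = [2395·0.584/(4σ)]^(1/4) = 280.2 K.
After:  T₂ = [2395·0.75/(4σ)]^(1/4) = 298.3 K.
Change: 298.3 − 280.2 = 18.09 K.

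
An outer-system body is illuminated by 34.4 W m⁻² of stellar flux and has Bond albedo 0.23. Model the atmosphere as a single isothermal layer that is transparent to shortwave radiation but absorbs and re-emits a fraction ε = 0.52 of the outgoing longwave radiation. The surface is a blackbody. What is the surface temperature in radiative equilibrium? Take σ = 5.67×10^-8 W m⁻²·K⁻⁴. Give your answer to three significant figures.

112 kelvin

The planet radiates to space at T_e = [S(1−α)/(4σ)]^(1/4) = 104.0 K.
The surface balance (absorbed SW + ε·downward IR = σT_s⁴) with T_a⁴ = T_s⁴/2 reduces to T_s = T_e·[2/(2−ε)]^¼ = 112.1 K.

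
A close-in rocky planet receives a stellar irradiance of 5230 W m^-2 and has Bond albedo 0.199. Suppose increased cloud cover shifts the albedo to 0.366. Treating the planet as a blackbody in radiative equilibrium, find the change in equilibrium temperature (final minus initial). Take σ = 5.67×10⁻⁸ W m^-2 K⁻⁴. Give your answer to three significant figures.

With α = 0.199, T₁ = 368.7 K.
After:  T₂ = [5230·0.634/(4σ)]^(1/4) = 347.7 K.
ΔT = T₂ − T₁ = -20.93 K.

-20.9 K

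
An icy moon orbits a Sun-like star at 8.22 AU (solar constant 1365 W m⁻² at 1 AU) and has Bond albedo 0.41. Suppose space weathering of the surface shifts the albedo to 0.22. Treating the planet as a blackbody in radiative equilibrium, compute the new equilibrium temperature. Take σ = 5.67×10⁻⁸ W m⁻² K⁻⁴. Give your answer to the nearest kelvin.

Flux at the orbit: S = 1365/(8.22)² = 20.20 W m⁻².
New equilibrium: T₂ = [(1−0.22)·20.20/(4σ)]^(1/4) = 91.30 K.

91 kelvin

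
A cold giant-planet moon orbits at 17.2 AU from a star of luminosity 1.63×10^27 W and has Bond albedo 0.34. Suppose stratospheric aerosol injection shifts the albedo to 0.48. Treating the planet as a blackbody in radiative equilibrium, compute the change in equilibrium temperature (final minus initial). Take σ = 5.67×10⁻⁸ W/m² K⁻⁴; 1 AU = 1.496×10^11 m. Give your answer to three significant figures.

-5.03 K

Orbital distance: d = 17.2 AU = 2.573×10^12 m.
S = L/(4πd²) = 19.59 W/m².
With α = 0.34, T₁ = 86.89 K.
Final:   T₂ = [S(1−0.48)/(4σ)]^(1/4) = 81.87 K.
Change: 81.87 − 86.89 = -5.028 K.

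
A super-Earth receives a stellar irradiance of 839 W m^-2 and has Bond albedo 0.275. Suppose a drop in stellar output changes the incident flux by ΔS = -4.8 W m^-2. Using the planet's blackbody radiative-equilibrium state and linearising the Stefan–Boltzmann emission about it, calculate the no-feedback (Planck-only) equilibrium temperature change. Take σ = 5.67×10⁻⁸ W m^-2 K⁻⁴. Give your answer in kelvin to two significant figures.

-0.33 kelvin

Unperturbed T_e = [839.0·(1−0.275)/(4σ)]^¼ = 227.6 K.
Only a fraction (1−α) is absorbed and it's spread over 4πR², so ΔF = (1−α)ΔS/4 = -0.8700 W m^-2.
Planck response: λ_P = 4σT_e³ = 4·5.67×10⁻⁸·(227.6)³ = 2.673 W m^-2/K.
Hence the no-feedback warming is ΔF/(4σT_e³) = -0.325 K.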